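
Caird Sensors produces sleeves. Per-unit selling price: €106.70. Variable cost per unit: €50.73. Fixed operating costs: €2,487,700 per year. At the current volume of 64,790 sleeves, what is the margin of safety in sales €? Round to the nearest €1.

Unit CM = price − variable cost = €106.70 − €50.73 = €55.97. Break-even units = €2,487,700 ÷ €55.97 = 44,447.03; break-even revenue = 44,447.03 × €106.70 = €4,742,497.59.
Actual sales revenue = 64,790 × €106.70 = €6,913,093.00.
Margin of safety = €6,913,093.00 − €4,742,497.59 = €2,170,595.

€2,170,595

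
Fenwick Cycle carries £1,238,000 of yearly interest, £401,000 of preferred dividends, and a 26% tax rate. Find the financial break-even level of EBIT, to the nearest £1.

£1,779,892

Grossing the preferred dividend up to pre-tax terms: £401,000 / (1 − 0.26) = £541,891.89.
EPS = 0 when EBIT covers interest plus the pre-tax preferred burden: £1,238,000 + £541,891.89 = £1,779,891.89.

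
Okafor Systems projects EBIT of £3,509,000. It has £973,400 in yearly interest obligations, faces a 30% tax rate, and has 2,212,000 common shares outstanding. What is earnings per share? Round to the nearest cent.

£0.80

Interest = £973,400.00, so EBT = £3,509,000 − £973,400.00 = £2,535,600.00.
After tax at 30%: net income = £2,535,600.00 × 0.70 = £1,774,920.00.
EPS = £1,774,920.00 ÷ 2,212,000 = £0.80.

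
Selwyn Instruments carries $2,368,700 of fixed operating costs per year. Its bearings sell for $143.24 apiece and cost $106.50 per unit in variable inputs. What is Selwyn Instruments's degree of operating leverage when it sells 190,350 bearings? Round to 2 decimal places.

Contribution at this volume is 190,350 × $36.74 = $6,993,459.00.
Subtracting fixed costs: EBIT = $6,993,459.00 − $2,368,700 = $4,624,759.00.
DOL = contribution ÷ EBIT = $6,993,459.00 ÷ $4,624,759.00 = 1.5122.

1.51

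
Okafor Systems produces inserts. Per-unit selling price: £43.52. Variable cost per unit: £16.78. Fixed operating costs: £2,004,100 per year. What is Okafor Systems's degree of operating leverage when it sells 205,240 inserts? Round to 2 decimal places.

1.58

Contribution at this volume is 205,240 × £26.74 = £5,488,117.60.
EBIT = £5,488,117.60 − £2,004,100 = £3,484,017.60.
Degree of operating leverage = £5,488,117.60 / £3,484,017.60 = 1.5752.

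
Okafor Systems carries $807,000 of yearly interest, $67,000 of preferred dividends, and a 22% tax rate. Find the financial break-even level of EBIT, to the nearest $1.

Grossing the preferred dividend up to pre-tax terms: $67,000 / (1 − 0.22) = $85,897.44.
Financial break-even EBIT = interest + D_p ÷ (1 − t) = $807,000 + $85,897.44 = $892,897.44.

$892,897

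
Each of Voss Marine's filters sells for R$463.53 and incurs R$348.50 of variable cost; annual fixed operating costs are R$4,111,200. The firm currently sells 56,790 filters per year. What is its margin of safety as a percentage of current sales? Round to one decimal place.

Unit CM = price − variable cost = R$463.53 − R$348.50 = R$115.03. Break-even units = R$4,111,200 ÷ R$115.03 = 35,740.24; break-even revenue = 35,740.24 × R$463.53 = R$16,566,674.22.
Current sales = 56,790 × R$463.53 = R$26,323,868.70.
Margin of safety = (R$26,323,868.70 − R$16,566,674.22) ÷ R$26,323,868.70 = 37.1%.

37.1%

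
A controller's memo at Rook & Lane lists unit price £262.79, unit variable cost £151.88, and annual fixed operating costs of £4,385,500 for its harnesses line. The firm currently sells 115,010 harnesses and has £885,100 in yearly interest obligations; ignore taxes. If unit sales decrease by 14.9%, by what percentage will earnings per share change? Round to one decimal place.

At 115,010 units, contribution = 115,010 × £110.91 = £12,755,759.10.
Subtracting fixed costs: EBIT = £12,755,759.10 − £4,385,500 = £8,370,259.10.
After interest of £885,100.00, pre-tax earnings = £7,485,159.10.
DCL = total CM / (EBIT − I) = £12,755,759.10 / £7,485,159.10 = 1.7041.
%ΔEPS = DCL × %ΔSales = 1.7041 × -14.9% = -25.4%.

-25.4%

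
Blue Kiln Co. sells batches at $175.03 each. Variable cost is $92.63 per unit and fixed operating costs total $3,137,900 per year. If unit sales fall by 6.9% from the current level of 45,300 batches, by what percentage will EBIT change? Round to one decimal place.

At 45,300 units, contribution = 45,300 × $82.40 = $3,732,720.00.
Subtracting fixed costs: EBIT = $3,732,720.00 − $3,137,900 = $594,820.00.
So DOL = total CM / EBIT = $3,732,720.00 / $594,820.00 = 6.2754.
Operating income changes by 6.2754 × -6.9% = -43.3%.

-43.3%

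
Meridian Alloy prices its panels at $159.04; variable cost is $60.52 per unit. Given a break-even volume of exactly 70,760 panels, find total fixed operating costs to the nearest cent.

$6,971,275.20

Contribution margin per unit = $159.04 − $60.52 = $98.52.
Fixed costs = break-even units × CM = 70,760 × $98.52 = $6,971,275.20.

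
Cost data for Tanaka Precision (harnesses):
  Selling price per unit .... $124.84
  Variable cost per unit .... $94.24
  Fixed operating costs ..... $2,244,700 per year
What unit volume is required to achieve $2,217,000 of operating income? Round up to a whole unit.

145,808 harnesses

Unit CM = price − variable cost = $124.84 − $94.24 = $30.60.
Units = (FC + target) / CM = ($2,244,700 + $2,217,000) / $30.60 = 145,807.19, so 145,808 harnesses.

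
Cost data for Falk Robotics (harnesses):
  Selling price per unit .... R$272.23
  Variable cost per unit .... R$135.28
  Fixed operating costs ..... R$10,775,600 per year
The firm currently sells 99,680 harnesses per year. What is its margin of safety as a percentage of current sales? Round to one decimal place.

21.1%

Unit CM = price − variable cost = R$272.23 − R$135.28 = R$136.95. Break-even units = R$10,775,600 ÷ R$136.95 = 78,682.73; break-even revenue = 78,682.73 × R$272.23 = R$21,419,799.84.
Current sales = 99,680 × R$272.23 = R$27,135,886.40.
Margin of safety = (R$27,135,886.40 − R$21,419,799.84) ÷ R$27,135,886.40 = 21.1%.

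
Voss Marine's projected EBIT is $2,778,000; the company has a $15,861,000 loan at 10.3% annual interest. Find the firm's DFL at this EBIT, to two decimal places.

Interest = $1,633,683.00.
DFL = EBIT ÷ (EBIT − I) = $2,778,000 ÷ ($2,778,000 − $1,633,683.00) = $2,778,000 ÷ $1,144,317.00 = 2.4276.

2.43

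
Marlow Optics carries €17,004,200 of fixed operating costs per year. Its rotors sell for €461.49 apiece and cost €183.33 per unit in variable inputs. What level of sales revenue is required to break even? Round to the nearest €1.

€28,211,347

CM per unit = €461.49 − €183.33 = €278.16; CM ratio = €278.16 / €461.49 = 0.6027.
Break-even sales = FC ÷ CM ratio = €17,004,200 × €461.49 / €278.16 = €28,211,347.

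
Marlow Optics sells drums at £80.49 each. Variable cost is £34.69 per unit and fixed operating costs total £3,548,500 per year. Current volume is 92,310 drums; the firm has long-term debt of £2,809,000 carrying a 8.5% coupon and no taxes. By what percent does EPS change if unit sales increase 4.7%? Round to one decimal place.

Contribution at this volume is 92,310 × £45.80 = £4,227,798.00.
Operating income = contribution − fixed costs = £4,227,798.00 − £3,548,500 = £679,298.00.
Interest = £238,765.00, so EBIT − I = £440,533.00.
DCL = total CM / (EBIT − I) = £4,227,798.00 / £440,533.00 = 9.5970.
EPS therefore changes by 9.5970 × (+4.7%) = +45.1%.

+45.1%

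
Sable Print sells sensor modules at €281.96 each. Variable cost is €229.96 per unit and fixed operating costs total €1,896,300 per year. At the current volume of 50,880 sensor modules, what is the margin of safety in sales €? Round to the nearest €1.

€4,063,803

Unit CM = price − variable cost = €281.96 − €229.96 = €52.00. Break-even units = €1,896,300 ÷ €52.00 = 36,467.31; break-even revenue = 36,467.31 × €281.96 = €10,282,322.08.
Actual sales revenue = 50,880 × €281.96 = €14,346,124.80.
Margin of safety = €14,346,124.80 − €10,282,322.08 = €4,063,803.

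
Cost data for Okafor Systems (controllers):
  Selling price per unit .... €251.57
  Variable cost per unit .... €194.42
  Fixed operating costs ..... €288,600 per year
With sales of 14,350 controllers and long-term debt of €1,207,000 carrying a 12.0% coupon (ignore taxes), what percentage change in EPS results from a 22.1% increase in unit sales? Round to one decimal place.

Total contribution margin = 14,350 × €57.15 = €820,102.50.
Operating income = contribution − fixed costs = €820,102.50 − €288,600 = €531,502.50.
After interest of €144,840.00, pre-tax earnings = €386,662.50.
Degree of combined leverage = contribution ÷ (EBIT − I) = €820,102.50 ÷ €386,662.50 = 2.1210.
%ΔEPS = DCL × %ΔSales = 2.1210 × +22.1% = +46.9%.

+46.9%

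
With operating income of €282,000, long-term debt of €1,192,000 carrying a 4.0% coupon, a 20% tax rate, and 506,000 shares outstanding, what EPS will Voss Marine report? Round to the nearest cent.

Interest = €47,680.00, so EBT = €282,000 − €47,680.00 = €234,320.00.
After tax at 20%: net income = €234,320.00 × 0.80 = €187,456.00.
EPS = €187,456.00 ÷ 506,000 = €0.37.

€0.37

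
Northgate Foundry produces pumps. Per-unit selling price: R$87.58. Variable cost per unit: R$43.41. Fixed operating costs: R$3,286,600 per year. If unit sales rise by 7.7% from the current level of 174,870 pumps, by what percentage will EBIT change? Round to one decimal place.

Contribution at this volume is 174,870 × R$44.17 = R$7,724,007.90.
EBIT = R$7,724,007.90 − R$3,286,600 = R$4,437,407.90.
DOL = contribution ÷ EBIT = R$7,724,007.90 ÷ R$4,437,407.90 = 1.7407.
So EBIT moves 1.7407 × (+7.7%) = +13.4%.

+13.4%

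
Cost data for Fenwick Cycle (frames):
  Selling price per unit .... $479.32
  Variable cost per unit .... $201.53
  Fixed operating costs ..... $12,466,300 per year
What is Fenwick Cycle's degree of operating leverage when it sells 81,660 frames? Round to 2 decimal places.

Contribution at this volume is 81,660 × $277.79 = $22,684,331.40.
Subtracting fixed costs: EBIT = $22,684,331.40 − $12,466,300 = $10,218,031.40.
DOL = contribution ÷ EBIT = $22,684,331.40 ÷ $10,218,031.40 = 2.2200.

2.22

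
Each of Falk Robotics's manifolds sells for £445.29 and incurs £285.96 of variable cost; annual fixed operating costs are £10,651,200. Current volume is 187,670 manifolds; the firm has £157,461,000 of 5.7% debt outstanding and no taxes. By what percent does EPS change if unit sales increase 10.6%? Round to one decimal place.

+30.8%

Contribution at this volume is 187,670 × £159.33 = £29,901,461.10.
EBIT = £29,901,461.10 − £10,651,200 = £19,250,261.10.
After interest of £8,975,277.00, pre-tax earnings = £10,274,984.10.
Degree of combined leverage = contribution ÷ (EBIT − I) = £29,901,461.10 ÷ £10,274,984.10 = 2.9101.
EPS therefore changes by 2.9101 × (+10.6%) = +30.8%.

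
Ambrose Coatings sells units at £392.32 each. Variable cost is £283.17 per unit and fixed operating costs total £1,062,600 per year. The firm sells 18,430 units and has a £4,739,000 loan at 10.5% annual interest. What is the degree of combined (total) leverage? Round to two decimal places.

4.46

At 18,430 units, contribution = 18,430 × £109.15 = £2,011,634.50.
Operating income = contribution − fixed costs = £2,011,634.50 − £1,062,600 = £949,034.50. Interest = £497,595.00, so EBIT − I = £451,439.50.
DCL = contribution ÷ (EBIT − I) = £2,011,634.50 ÷ £451,439.50 = 4.4560.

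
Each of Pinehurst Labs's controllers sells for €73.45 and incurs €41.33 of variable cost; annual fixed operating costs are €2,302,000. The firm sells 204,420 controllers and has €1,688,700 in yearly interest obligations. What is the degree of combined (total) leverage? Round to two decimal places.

At 204,420 units, contribution = 204,420 × €32.12 = €6,565,970.40.
EBIT = €6,565,970.40 − €2,302,000 = €4,263,970.40. Interest = €1,688,700.00, so EBIT − I = €2,575,270.40.
Degree of total leverage = total CM / (EBIT − interest) = €6,565,970.40 / €2,575,270.40 = 2.5496.

2.55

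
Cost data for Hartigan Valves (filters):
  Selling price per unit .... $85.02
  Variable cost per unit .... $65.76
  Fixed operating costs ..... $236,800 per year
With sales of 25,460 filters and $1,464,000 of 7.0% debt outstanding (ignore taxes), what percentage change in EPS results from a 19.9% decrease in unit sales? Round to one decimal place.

Total contribution margin = 25,460 × $19.26 = $490,359.60.
Operating income = contribution − fixed costs = $490,359.60 − $236,800 = $253,559.60.
After interest of $102,480.00, pre-tax earnings = $151,079.60.
Degree of combined leverage = contribution ÷ (EBIT − I) = $490,359.60 ÷ $151,079.60 = 3.2457.
%ΔEPS = DCL × %ΔSales = 3.2457 × -19.9% = -64.6%.

-64.6%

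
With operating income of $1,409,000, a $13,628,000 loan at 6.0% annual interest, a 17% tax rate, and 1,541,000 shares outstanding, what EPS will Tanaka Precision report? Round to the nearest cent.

Interest = $817,680.00, so EBT = $1,409,000 − $817,680.00 = $591,320.00.
Net income = $591,320.00 × (1 − 0.17) = $490,795.60.
EPS = $490,795.60 ÷ 1,541,000 = $0.32.

$0.32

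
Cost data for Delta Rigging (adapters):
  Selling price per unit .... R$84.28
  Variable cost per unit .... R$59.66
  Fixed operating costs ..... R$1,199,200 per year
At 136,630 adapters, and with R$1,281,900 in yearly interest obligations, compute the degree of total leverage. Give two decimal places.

At 136,630 units, contribution = 136,630 × R$24.62 = R$3,363,830.60.
Operating income = contribution − fixed costs = R$3,363,830.60 − R$1,199,200 = R$2,164,630.60. Interest = R$1,281,900.00, so EBIT − I = R$882,730.60.
DCL = contribution ÷ (EBIT − I) = R$3,363,830.60 ÷ R$882,730.60 = 3.8107.

3.81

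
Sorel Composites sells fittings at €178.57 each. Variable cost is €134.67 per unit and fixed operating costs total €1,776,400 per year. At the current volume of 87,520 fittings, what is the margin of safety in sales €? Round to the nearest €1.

€8,402,666

Unit CM = price − variable cost = €178.57 − €134.67 = €43.90. Break-even units = €1,776,400 ÷ €43.90 = 40,464.69; break-even revenue = 40,464.69 × €178.57 = €7,225,780.14.
Current sales = 87,520 × €178.57 = €15,628,446.40.
Margin of safety = €15,628,446.40 − €7,225,780.14 = €8,402,666.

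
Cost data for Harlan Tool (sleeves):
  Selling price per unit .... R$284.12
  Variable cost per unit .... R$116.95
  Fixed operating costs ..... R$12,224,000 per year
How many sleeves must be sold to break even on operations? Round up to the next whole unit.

73,124 sleeves

Unit CM = price − variable cost = R$284.12 − R$116.95 = R$167.17.
Units to break even: R$12,224,000 ÷ R$167.17 = 73,123.17, rounded up to 73,124.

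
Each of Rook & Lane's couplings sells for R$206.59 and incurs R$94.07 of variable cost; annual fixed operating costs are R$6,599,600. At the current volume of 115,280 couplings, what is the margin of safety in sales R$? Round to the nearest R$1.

R$11,698,637

Contribution margin per unit = R$206.59 − R$94.07 = R$112.52. Break-even units = R$6,599,600 ÷ R$112.52 = 58,652.68; break-even revenue = 58,652.68 × R$206.59 = R$12,117,057.98.
Actual sales revenue = 115,280 × R$206.59 = R$23,815,695.20.
Margin of safety = R$23,815,695.20 − R$12,117,057.98 = R$11,698,637.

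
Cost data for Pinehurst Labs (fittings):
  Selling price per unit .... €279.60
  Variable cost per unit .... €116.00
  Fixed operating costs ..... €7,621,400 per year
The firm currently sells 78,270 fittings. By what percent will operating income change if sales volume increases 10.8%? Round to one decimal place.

+26.7%

At 78,270 units, contribution = 78,270 × €163.60 = €12,804,972.00.
Subtracting fixed costs: EBIT = €12,804,972.00 − €7,621,400 = €5,183,572.00.
DOL = contribution ÷ EBIT = €12,804,972.00 ÷ €5,183,572.00 = 2.4703.
So EBIT moves 2.4703 × (+10.8%) = +26.7%.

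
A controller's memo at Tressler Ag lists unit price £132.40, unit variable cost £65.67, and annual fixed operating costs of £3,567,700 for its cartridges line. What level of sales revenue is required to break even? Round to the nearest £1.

£7,078,727

CM per unit = £132.40 − £65.67 = £66.73; CM ratio = £66.73 / £132.40 = 0.5040.
Break-even sales = FC ÷ CM ratio = £3,567,700 × £132.40 / £66.73 = £7,078,727.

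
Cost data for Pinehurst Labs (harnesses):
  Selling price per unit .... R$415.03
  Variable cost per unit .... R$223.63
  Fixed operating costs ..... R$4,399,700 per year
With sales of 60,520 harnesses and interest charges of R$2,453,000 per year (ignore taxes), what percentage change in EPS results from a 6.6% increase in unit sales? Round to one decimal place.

+16.2%

At 60,520 units, contribution = 60,520 × R$191.40 = R$11,583,528.00.
Subtracting fixed costs: EBIT = R$11,583,528.00 − R$4,399,700 = R$7,183,828.00.
Interest = R$2,453,000.00, so EBIT − I = R$4,730,828.00.
Degree of combined leverage = contribution ÷ (EBIT − I) = R$11,583,528.00 ÷ R$4,730,828.00 = 2.4485.
%ΔEPS = DCL × %ΔSales = 2.4485 × +6.6% = +16.2%.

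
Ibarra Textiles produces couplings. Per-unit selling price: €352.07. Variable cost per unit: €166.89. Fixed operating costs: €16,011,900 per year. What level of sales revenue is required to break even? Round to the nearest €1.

Contribution margin per unit = €352.07 − €166.89 = €185.18, a CM ratio of €185.18 ÷ €352.07 = 0.5260.
Break-even revenue = fixed costs × price ÷ CM = €16,011,900 × €352.07 ÷ €185.18 = €30,442,324.

€30,442,324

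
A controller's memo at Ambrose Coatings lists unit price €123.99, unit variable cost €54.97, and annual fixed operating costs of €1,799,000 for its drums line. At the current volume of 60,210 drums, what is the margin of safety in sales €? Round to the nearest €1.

Each unit contributes €123.99 − €54.97 = €69.02. Break-even units = €1,799,000 ÷ €69.02 = 26,064.91; break-even revenue = 26,064.91 × €123.99 = €3,231,788.03.
Current sales = 60,210 × €123.99 = €7,465,437.90.
Margin of safety = €7,465,437.90 − €3,231,788.03 = €4,233,650.

€4,233,650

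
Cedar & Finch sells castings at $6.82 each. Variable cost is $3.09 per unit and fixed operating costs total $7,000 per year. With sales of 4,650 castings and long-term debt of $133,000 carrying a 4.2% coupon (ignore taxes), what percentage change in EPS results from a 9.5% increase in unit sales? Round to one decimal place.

+34.6%

Total contribution margin = 4,650 × $3.73 = $17,344.50.
Subtracting fixed costs: EBIT = $17,344.50 − $7,000 = $10,344.50.
After interest of $5,586.00, pre-tax earnings = $4,758.50.
DCL = total CM / (EBIT − I) = $17,344.50 / $4,758.50 = 3.6450.
EPS therefore changes by 3.6450 × (+9.5%) = +34.6%.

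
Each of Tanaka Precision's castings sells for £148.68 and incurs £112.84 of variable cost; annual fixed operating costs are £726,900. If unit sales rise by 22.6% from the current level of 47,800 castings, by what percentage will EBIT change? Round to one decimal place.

At 47,800 units, contribution = 47,800 × £35.84 = £1,713,152.00.
Subtracting fixed costs: EBIT = £1,713,152.00 − £726,900 = £986,252.00.
So DOL = total CM / EBIT = £1,713,152.00 / £986,252.00 = 1.7370.
Operating income changes by 1.7370 × +22.6% = +39.3%.

+39.3%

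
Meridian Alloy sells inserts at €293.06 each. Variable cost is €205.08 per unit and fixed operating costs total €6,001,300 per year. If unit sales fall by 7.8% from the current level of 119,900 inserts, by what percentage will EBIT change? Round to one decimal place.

Contribution at this volume is 119,900 × €87.98 = €10,548,802.00.
EBIT = €10,548,802.00 − €6,001,300 = €4,547,502.00.
DOL = contribution ÷ EBIT = €10,548,802.00 ÷ €4,547,502.00 = 2.3197.
So EBIT moves 2.3197 × (-7.8%) = -18.1%.

-18.1%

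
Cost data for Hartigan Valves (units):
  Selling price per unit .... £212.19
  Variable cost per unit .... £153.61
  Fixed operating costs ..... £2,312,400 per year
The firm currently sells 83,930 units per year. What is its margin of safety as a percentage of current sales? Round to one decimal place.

Contribution margin per unit = £212.19 − £153.61 = £58.58. Break-even units = £2,312,400 ÷ £58.58 = 39,474.22; break-even revenue = 39,474.22 × £212.19 = £8,376,035.44.
Actual sales revenue = 83,930 × £212.19 = £17,809,106.70.
Margin of safety = (£17,809,106.70 − £8,376,035.44) ÷ £17,809,106.70 = 53.0%.

53.0%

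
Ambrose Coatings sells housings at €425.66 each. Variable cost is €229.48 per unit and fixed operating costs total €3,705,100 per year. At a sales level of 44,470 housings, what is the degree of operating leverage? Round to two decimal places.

1.74

Total contribution margin = 44,470 × €196.18 = €8,724,124.60.
Subtracting fixed costs: EBIT = €8,724,124.60 − €3,705,100 = €5,019,024.60.
Degree of operating leverage = €8,724,124.60 / €5,019,024.60 = 1.7382.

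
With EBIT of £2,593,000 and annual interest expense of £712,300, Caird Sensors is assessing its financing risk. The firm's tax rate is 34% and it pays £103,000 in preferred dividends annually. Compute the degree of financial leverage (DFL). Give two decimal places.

Annual interest charges come to £712,300.00.
Preferred dividends grossed up pre-tax: £103,000 / (1 − 0.34) = £156,060.61.
DFL = EBIT ÷ [EBIT − I − D_p/(1−t)] = £2,593,000 ÷ [£2,593,000 − £712,300.00 − £156,060.61] = £2,593,000 ÷ £1,724,639.39 = 1.5035.

1.50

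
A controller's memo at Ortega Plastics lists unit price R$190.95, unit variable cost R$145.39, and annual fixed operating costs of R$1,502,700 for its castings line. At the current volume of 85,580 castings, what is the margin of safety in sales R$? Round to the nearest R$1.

Each unit contributes R$190.95 − R$145.39 = R$45.56. Break-even units = R$1,502,700 ÷ R$45.56 = 32,982.88; break-even revenue = 32,982.88 × R$190.95 = R$6,298,080.88.
Actual sales revenue = 85,580 × R$190.95 = R$16,341,501.00.
Margin of safety = R$16,341,501.00 − R$6,298,080.88 = R$10,043,420.

R$10,043,420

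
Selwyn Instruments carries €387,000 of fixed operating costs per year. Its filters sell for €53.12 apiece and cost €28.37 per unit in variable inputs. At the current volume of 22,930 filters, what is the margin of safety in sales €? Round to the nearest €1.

Each unit contributes €53.12 − €28.37 = €24.75. Break-even units = €387,000 ÷ €24.75 = 15,636.36; break-even revenue = 15,636.36 × €53.12 = €830,603.64.
Actual sales revenue = 22,930 × €53.12 = €1,218,041.60.
Margin of safety = €1,218,041.60 − €830,603.64 = €387,438.

€387,438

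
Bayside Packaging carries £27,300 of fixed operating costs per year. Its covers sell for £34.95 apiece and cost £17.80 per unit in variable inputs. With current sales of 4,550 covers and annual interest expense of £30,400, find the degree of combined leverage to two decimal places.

3.84

At 4,550 units, contribution = 4,550 × £17.15 = £78,032.50.
Operating income = contribution − fixed costs = £78,032.50 − £27,300 = £50,732.50. Interest = £30,400.00, so EBIT − I = £20,332.50.
Degree of total leverage = total CM / (EBIT − interest) = £78,032.50 / £20,332.50 = 3.8378.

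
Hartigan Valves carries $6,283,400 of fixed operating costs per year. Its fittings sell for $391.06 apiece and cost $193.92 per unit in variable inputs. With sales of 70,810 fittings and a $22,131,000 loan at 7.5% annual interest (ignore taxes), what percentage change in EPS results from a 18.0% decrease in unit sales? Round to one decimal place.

-41.8%

At 70,810 units, contribution = 70,810 × $197.14 = $13,959,483.40.
EBIT = $13,959,483.40 − $6,283,400 = $7,676,083.40.
After interest of $1,659,825.00, pre-tax earnings = $6,016,258.40.
Degree of combined leverage = contribution ÷ (EBIT − I) = $13,959,483.40 ÷ $6,016,258.40 = 2.3203.
EPS therefore changes by 2.3203 × (-18.0%) = -41.8%.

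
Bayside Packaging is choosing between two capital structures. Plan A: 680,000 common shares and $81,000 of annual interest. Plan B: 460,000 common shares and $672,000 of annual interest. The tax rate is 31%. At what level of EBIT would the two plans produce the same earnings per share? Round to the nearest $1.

$1,907,727

At indifference, (EBIT − 81,000)(1 − t)/680,000 = (EBIT − 672,000)(1 − t)/460,000.
The (1 − t) factor cancels: (EBIT − 81,000) × 460,000 = (EBIT − 672,000) × 680,000.
Solving, EBIT = (672,000·680,000 − 81,000·460,000) / (680,000 − 460,000) = 419,700,000,000 / 220,000 = 1,907,727.27.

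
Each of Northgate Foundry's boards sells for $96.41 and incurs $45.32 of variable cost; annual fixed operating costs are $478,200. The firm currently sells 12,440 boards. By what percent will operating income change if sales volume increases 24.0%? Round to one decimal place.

+96.9%

At 12,440 units, contribution = 12,440 × $51.09 = $635,559.60.
Subtracting fixed costs: EBIT = $635,559.60 − $478,200 = $157,359.60.
DOL = contribution ÷ EBIT = $635,559.60 ÷ $157,359.60 = 4.0389.
So EBIT moves 4.0389 × (+24.0%) = +96.9%.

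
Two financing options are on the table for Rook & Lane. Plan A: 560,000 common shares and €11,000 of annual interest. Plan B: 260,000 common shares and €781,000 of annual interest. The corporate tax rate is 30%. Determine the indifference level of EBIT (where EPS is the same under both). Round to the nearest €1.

€1,448,333

At indifference, (EBIT − 11,000)(1 − t)/560,000 = (EBIT − 781,000)(1 − t)/260,000.
Cancelling (1 − t) and cross-multiplying: 260,000·(EBIT − 11,000) = 560,000·(EBIT − 781,000).
EBIT × (560,000 − 260,000) = 781,000 × 560,000 − 11,000 × 260,000 = 434,500,000,000, so EBIT = 434,500,000,000 ÷ 300,000 = 1,448,333.33.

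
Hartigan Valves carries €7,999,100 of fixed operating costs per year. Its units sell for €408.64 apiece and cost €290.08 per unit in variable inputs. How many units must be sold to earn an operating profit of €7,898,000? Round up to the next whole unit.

Each unit contributes €408.64 − €290.08 = €118.56.
Units = (FC + target) / CM = (€7,999,100 + €7,898,000) / €118.56 = 134,084.85, so 134,085 units.

134,085 units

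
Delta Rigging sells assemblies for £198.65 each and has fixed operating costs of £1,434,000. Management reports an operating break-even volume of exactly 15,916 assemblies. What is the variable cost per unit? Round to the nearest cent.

£108.55

Contribution per unit must be FC / Q = £1,434,000 / 15,916 = £90.0980.
Variable cost per unit = £198.65 − £90.0980 = £108.55.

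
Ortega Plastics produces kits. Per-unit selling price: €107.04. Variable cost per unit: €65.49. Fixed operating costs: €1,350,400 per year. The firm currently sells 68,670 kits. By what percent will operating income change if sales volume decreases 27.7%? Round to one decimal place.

Contribution at this volume is 68,670 × €41.55 = €2,853,238.50.
Operating income = contribution − fixed costs = €2,853,238.50 − €1,350,400 = €1,502,838.50.
Degree of operating leverage = €2,853,238.50 / €1,502,838.50 = 1.8986.
So EBIT moves 1.8986 × (-27.7%) = -52.6%.

-52.6%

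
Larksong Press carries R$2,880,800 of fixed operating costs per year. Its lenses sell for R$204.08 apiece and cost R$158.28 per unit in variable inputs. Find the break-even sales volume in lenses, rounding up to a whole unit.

62,900 lenses

Unit CM = price − variable cost = R$204.08 − R$158.28 = R$45.80.
Units to break even: R$2,880,800 ÷ R$45.80 = 62,899.56, rounded up to 62,900.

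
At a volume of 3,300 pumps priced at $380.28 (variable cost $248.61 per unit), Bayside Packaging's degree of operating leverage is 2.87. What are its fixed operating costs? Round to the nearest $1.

At 3,300 units, contribution = 3,300 × $131.67 = $434,511.00.
DOL = contribution / EBIT, so EBIT = $434,511.00 / 2.87 = $151,397.56.
And FC = contribution − EBIT = $434,511.00 − $151,397.56 = $283,113.

$283,113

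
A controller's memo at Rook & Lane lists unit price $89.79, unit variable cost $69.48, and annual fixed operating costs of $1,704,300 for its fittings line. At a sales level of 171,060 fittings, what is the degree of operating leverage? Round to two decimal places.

1.96

Contribution at this volume is 171,060 × $20.31 = $3,474,228.60.
EBIT = $3,474,228.60 − $1,704,300 = $1,769,928.60.
So DOL = total CM / EBIT = $3,474,228.60 / $1,769,928.60 = 1.9629.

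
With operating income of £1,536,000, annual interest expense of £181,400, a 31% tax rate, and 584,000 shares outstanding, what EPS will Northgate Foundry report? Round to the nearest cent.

£1.60

Pre-tax income = £1,536,000 − £181,400.00 = £1,354,600.00.
After tax at 31%: net income = £1,354,600.00 × 0.69 = £934,674.00.
Per share: £934,674.00 / 584,000 shares = £1.60.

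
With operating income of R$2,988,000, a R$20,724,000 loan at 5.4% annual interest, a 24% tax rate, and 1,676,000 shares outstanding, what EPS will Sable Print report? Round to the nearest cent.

Interest = R$1,119,096.00, so EBT = R$2,988,000 − R$1,119,096.00 = R$1,868,904.00.
After tax at 24%: net income = R$1,868,904.00 × 0.76 = R$1,420,367.04.
EPS = R$1,420,367.04 ÷ 1,676,000 = R$0.85.

R$0.85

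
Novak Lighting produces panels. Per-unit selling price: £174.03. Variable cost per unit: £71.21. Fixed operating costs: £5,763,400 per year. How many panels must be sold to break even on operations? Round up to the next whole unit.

56,054 panels

Unit CM = price − variable cost = £174.03 − £71.21 = £102.82.
Units to break even: £5,763,400 ÷ £102.82 = 56,053.30, rounded up to 56,054.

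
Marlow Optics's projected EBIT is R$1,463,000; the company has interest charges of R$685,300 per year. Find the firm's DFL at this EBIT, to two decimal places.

Annual interest charges come to R$685,300.00.
Degree of financial leverage = EBIT / (EBIT − interest) = R$1,463,000 / R$777,700.00 = 1.8812.

1.88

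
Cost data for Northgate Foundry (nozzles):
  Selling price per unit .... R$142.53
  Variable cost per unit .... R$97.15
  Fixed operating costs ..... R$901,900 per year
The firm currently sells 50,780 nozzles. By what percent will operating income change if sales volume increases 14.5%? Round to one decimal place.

Contribution at this volume is 50,780 × R$45.38 = R$2,304,396.40.
Operating income = contribution − fixed costs = R$2,304,396.40 − R$901,900 = R$1,402,496.40.
So DOL = total CM / EBIT = R$2,304,396.40 / R$1,402,496.40 = 1.6431.
%ΔEBIT = DOL × %ΔSales = 1.6431 × +14.5% = +23.8%.

+23.8%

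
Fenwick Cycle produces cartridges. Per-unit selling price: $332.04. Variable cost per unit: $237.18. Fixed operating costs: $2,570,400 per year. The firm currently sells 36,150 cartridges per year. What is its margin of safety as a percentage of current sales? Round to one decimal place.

Each unit contributes $332.04 − $237.18 = $94.86. Break-even units = $2,570,400 ÷ $94.86 = 27,096.77; break-even revenue = 27,096.77 × $332.04 = $8,997,212.90.
Actual sales revenue = 36,150 × $332.04 = $12,003,246.00.
Margin of safety = ($12,003,246.00 − $8,997,212.90) ÷ $12,003,246.00 = 25.0%.

25.0%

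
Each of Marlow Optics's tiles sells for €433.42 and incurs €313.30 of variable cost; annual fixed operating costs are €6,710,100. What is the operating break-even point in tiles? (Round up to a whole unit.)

Each unit contributes €433.42 − €313.30 = €120.12.
Break-even Q = €6,710,100 / €120.12 = 55,861.64 → 55,862 tiles.

55,862 tiles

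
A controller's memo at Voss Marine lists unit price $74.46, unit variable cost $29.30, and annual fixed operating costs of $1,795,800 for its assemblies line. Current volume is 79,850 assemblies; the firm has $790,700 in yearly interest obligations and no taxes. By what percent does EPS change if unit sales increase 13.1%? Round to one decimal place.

+46.3%

Contribution at this volume is 79,850 × $45.16 = $3,606,026.00.
EBIT = $3,606,026.00 − $1,795,800 = $1,810,226.00.
Interest = $790,700.00, so EBIT − I = $1,019,526.00.
DCL = total CM / (EBIT − I) = $3,606,026.00 / $1,019,526.00 = 3.5370.
EPS therefore changes by 3.5370 × (+13.1%) = +46.3%.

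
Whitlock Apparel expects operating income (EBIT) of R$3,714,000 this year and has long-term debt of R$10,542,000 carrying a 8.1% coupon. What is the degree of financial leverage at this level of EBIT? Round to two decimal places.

Interest = R$853,902.00.
Degree of financial leverage = EBIT / (EBIT − interest) = R$3,714,000 / R$2,860,098.00 = 1.2986.

1.30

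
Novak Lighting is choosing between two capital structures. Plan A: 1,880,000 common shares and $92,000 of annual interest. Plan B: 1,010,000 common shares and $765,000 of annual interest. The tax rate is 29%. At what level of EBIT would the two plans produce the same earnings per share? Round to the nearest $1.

At indifference, (EBIT − 92,000)(1 − t)/1,880,000 = (EBIT − 765,000)(1 − t)/1,010,000.
Cancelling (1 − t) and cross-multiplying: 1,010,000·(EBIT − 92,000) = 1,880,000·(EBIT − 765,000).
EBIT × (1,880,000 − 1,010,000) = 765,000 × 1,880,000 − 92,000 × 1,010,000 = 1,345,280,000,000, so EBIT = 1,345,280,000,000 ÷ 870,000 = 1,546,298.85.

$1,546,299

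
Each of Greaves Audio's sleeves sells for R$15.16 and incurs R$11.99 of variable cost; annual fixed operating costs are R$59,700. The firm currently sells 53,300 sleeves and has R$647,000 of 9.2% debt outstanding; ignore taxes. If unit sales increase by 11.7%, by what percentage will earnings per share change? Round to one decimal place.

Contribution at this volume is 53,300 × R$3.17 = R$168,961.00.
Operating income = contribution − fixed costs = R$168,961.00 − R$59,700 = R$109,261.00.
After interest of R$59,524.00, pre-tax earnings = R$49,737.00.
DCL = total CM / (EBIT − I) = R$168,961.00 / R$49,737.00 = 3.3971.
%ΔEPS = DCL × %ΔSales = 3.3971 × +11.7% = +39.7%.

+39.7%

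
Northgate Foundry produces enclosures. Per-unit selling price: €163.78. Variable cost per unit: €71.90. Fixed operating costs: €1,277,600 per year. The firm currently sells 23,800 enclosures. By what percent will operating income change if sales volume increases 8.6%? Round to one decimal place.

+20.7%

Contribution at this volume is 23,800 × €91.88 = €2,186,744.00.
EBIT = €2,186,744.00 − €1,277,600 = €909,144.00.
So DOL = total CM / EBIT = €2,186,744.00 / €909,144.00 = 2.4053.
Operating income changes by 2.4053 × +8.6% = +20.7%.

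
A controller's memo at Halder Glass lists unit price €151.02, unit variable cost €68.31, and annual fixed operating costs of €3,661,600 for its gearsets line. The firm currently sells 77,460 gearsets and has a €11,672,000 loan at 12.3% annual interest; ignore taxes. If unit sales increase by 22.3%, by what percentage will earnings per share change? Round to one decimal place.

+109.1%

At 77,460 units, contribution = 77,460 × €82.71 = €6,406,716.60.
EBIT = €6,406,716.60 − €3,661,600 = €2,745,116.60.
Interest = €1,435,656.00, so EBIT − I = €1,309,460.60.
DCL = total CM / (EBIT − I) = €6,406,716.60 / €1,309,460.60 = 4.8926.
EPS therefore changes by 4.8926 × (+22.3%) = +109.1%.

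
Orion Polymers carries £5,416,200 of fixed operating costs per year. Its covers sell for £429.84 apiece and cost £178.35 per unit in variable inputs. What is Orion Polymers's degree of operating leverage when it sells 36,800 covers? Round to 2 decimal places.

2.41

At 36,800 units, contribution = 36,800 × £251.49 = £9,254,832.00.
Operating income = contribution − fixed costs = £9,254,832.00 − £5,416,200 = £3,838,632.00.
Degree of operating leverage = £9,254,832.00 / £3,838,632.00 = 2.4110.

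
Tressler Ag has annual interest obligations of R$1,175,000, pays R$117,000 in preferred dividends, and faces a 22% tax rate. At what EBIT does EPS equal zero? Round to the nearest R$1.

Preferred dividends are paid after tax, so their pre-tax equivalent is R$117,000 ÷ (1 − 0.22) = R$150,000.00.
EPS = 0 when EBIT covers interest plus the pre-tax preferred burden: R$1,175,000 + R$150,000.00 = R$1,325,000.00.

R$1,325,000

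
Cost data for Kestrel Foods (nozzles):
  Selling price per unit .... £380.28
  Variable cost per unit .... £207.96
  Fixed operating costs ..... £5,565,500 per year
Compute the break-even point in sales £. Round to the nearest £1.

Contribution margin per unit = £380.28 − £207.96 = £172.32, a CM ratio of £172.32 ÷ £380.28 = 0.4531.
Break-even revenue = fixed costs × price ÷ CM = £5,565,500 × £380.28 ÷ £172.32 = £12,282,082.

£12,282,082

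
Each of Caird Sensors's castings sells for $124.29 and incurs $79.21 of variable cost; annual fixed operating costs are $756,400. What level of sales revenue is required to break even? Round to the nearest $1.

CM per unit = $124.29 − $79.21 = $45.08; CM ratio = $45.08 / $124.29 = 0.3627.
Break-even sales = FC ÷ CM ratio = $756,400 × $124.29 / $45.08 = $2,085,469.

$2,085,469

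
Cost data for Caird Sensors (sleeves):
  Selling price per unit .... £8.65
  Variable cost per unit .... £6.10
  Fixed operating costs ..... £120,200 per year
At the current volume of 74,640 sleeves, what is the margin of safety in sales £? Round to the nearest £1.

Contribution margin per unit = £8.65 − £6.10 = £2.55. Break-even units = £120,200 ÷ £2.55 = 47,137.25; break-even revenue = 47,137.25 × £8.65 = £407,737.25.
Current sales = 74,640 × £8.65 = £645,636.00.
Margin of safety = £645,636.00 − £407,737.25 = £237,899.

£237,899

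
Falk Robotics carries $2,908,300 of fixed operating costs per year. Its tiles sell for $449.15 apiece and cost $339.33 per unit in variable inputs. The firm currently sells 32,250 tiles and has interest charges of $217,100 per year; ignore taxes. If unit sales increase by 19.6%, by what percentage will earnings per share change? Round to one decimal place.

+166.8%

At 32,250 units, contribution = 32,250 × $109.82 = $3,541,695.00.
Operating income = contribution − fixed costs = $3,541,695.00 − $2,908,300 = $633,395.00.
Interest = $217,100.00, so EBIT − I = $416,295.00.
DCL = total CM / (EBIT − I) = $3,541,695.00 / $416,295.00 = 8.5077.
EPS therefore changes by 8.5077 × (+19.6%) = +166.8%.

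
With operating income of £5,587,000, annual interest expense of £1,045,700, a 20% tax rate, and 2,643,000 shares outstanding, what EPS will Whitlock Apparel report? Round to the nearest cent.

Pre-tax income = £5,587,000 − £1,045,700.00 = £4,541,300.00.
Net income = £4,541,300.00 × (1 − 0.20) = £3,633,040.00.
EPS = £3,633,040.00 ÷ 2,643,000 = £1.37.

£1.37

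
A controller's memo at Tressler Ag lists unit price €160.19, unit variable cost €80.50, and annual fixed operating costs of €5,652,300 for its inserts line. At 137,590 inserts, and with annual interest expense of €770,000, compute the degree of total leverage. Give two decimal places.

Total contribution margin = 137,590 × €79.69 = €10,964,547.10.
Subtracting fixed costs: EBIT = €10,964,547.10 − €5,652,300 = €5,312,247.10. Interest = €770,000.00, so EBIT − I = €4,542,247.10.
DCL = contribution ÷ (EBIT − I) = €10,964,547.10 ÷ €4,542,247.10 = 2.4139.

2.41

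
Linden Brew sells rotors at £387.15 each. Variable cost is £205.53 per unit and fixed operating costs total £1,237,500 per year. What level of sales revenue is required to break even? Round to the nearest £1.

£2,637,915

CM per unit = £387.15 − £205.53 = £181.62; CM ratio = £181.62 / £387.15 = 0.4691.
Break-even sales = FC ÷ CM ratio = £1,237,500 × £387.15 / £181.62 = £2,637,915.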